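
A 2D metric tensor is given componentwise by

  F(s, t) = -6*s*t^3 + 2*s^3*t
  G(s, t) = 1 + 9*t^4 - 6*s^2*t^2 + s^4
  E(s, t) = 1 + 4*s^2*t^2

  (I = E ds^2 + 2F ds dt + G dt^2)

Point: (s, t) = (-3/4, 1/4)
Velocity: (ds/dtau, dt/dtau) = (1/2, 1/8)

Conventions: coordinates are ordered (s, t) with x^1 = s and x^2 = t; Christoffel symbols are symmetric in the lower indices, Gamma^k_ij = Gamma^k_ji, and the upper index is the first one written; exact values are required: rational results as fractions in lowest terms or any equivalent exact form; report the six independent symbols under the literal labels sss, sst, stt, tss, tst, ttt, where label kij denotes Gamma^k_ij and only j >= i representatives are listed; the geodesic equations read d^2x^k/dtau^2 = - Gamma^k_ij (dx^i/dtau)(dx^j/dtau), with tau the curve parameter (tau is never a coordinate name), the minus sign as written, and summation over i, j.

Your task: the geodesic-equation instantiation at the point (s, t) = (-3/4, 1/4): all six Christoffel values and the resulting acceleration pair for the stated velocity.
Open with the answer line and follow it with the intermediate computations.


Answer: Gamma_sss = -6/41, Gamma_sst = 18/41, Gamma_stt = 18/41, Gamma_tss = 6/41, Gamma_tst = -18/41, Gamma_ttt = -18/41; accelerations (d^2s/dtau^2, d^2t/dtau^2) = (-33/1312, 33/1312)

E = 73/64, F = -9/64, G = 73/64 at the point
E_s = -3/8, E_t = 9/8, F_s = 3/4, F_t = 0, G_s = -9/8, G_t = -9/8
EG - F^2 = 41/32;  g^inv = (32/41) * [[73/64, 9/64], [9/64, 73/64]]
first-kind symbols [ij,l] = (1/2)(d_i g_jl + d_j g_il - d_l g_ij): [ss,s] = E_s/2 = -3/16, [ss,t] = F_s - E_t/2 = 3/16, [st,s] = E_t/2 = 9/16, [st,t] = G_s/2 = -9/16, [tt,s] = F_t - G_s/2 = 9/16, [tt,t] = G_t/2 = -9/16
Gamma^s_ij = (G*[ij,s] - F*[ij,t])/(EG - F^2), Gamma^t_ij = (E*[ij,t] - F*[ij,s])/(EG - F^2)
Gamma_sss = -6/41, Gamma_sst = 18/41, Gamma_stt = 18/41, Gamma_tss = 6/41, Gamma_tst = -18/41, Gamma_ttt = -18/41
d^2s/dtau^2 = -(Gamma_sss*(1/2)^2 + 2*Gamma_sst*(1/2)*(1/8) + Gamma_stt*(1/8)^2) = -33/1312
d^2t/dtau^2 = -(Gamma_tss*(1/2)^2 + 2*Gamma_tst*(1/2)*(1/8) + Gamma_ttt*(1/8)^2) = 33/1312


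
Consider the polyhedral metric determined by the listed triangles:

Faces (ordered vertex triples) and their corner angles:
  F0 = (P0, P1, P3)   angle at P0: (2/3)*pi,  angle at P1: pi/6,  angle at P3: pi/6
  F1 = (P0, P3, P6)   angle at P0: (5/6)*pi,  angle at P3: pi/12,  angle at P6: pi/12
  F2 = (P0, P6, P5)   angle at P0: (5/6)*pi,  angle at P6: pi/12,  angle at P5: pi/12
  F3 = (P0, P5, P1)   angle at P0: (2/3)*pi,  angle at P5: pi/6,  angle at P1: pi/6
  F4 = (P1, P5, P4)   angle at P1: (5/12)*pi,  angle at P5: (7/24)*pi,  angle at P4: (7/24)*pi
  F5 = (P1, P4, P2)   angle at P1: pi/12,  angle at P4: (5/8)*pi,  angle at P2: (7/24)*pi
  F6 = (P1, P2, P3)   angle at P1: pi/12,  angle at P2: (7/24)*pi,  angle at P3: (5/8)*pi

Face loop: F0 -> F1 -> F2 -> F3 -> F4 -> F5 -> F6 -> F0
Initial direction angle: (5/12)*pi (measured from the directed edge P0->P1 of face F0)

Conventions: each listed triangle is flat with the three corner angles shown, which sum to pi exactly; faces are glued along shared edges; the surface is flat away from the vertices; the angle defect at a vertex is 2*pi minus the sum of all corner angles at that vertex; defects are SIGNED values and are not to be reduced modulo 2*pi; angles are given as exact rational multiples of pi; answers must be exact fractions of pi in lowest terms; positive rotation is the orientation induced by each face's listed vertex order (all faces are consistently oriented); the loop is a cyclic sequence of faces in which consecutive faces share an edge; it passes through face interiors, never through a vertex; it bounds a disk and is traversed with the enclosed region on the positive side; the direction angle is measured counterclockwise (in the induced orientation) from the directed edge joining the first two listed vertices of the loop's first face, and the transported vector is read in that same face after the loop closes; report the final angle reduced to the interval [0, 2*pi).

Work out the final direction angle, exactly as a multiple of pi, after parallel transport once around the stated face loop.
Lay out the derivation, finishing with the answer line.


enclosed vertex P0: corner angles sum to 3*pi, defect = 2*pi - 3*pi = -pi
enclosed vertex P1: corner angles sum to (11/12)*pi, defect = 2*pi - (11/12)*pi = (13/12)*pi
holonomy = initial angle + sum of enclosed defects (mod 2*pi), positive in the induced orientation
final angle = (5/12)*pi + pi/12 = pi/2 (mod 2*pi)

Answer: final direction angle = pi/2


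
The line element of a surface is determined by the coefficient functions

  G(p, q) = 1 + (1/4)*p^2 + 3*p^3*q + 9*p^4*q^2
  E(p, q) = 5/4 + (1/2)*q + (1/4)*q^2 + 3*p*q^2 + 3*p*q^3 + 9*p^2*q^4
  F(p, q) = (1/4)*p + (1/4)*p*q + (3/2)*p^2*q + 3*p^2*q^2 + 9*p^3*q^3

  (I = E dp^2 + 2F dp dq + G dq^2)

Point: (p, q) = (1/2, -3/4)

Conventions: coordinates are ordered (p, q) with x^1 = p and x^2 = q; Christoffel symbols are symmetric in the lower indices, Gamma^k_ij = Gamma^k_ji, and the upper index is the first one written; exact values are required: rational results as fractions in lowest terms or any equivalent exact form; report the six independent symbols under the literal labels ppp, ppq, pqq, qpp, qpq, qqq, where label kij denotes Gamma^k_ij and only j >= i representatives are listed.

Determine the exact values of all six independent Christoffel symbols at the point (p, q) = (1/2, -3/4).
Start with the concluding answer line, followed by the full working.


Answer: Gamma_ppp = 558/695, Gamma_ppq = -1736/2085, Gamma_pqq = 248/695, Gamma_qpp = -36/139, Gamma_qpq = 112/417, Gamma_qqq = -16/139

E = 1985/1024, F = -155/512, G = 281/256 at the point
E_p = 837/256, E_q = -217/64, F_p = -569/256, F_q = 163/128, G_p = 35/32, G_q = -15/32
EG - F^2 = 2085/1024;  g^inv = (1024/2085) * [[281/256, 155/512], [155/512, 1985/1024]]
first-kind symbols [ij,l] = (1/2)(d_i g_jl + d_j g_il - d_l g_ij): [pp,p] = E_p/2 = 837/512, [pp,q] = F_p - E_q/2 = -135/256, [pq,p] = E_q/2 = -217/128, [pq,q] = G_p/2 = 35/64, [qq,p] = F_q - G_p/2 = 93/128, [qq,q] = G_q/2 = -15/64
Gamma^p_ij = (G*[ij,p] - F*[ij,q])/(EG - F^2), Gamma^q_ij = (E*[ij,q] - F*[ij,p])/(EG - F^2)


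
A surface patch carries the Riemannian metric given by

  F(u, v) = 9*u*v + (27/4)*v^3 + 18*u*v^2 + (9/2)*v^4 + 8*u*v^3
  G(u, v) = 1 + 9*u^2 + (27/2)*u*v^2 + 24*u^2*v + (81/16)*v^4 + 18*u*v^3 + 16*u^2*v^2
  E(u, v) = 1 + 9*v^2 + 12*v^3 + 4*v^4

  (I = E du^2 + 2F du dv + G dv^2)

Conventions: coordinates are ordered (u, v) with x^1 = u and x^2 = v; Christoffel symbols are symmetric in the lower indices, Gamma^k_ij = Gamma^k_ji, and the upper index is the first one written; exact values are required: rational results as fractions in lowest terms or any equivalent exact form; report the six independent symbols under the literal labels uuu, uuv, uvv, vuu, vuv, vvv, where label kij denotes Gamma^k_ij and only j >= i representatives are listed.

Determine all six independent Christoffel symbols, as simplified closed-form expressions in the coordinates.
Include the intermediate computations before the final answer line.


E = 1 + 9*v^2 + 12*v^3 + 4*v^4; F = 9*u*v + (27/4)*v^3 + 18*u*v^2 + (9/2)*v^4 + 8*u*v^3; G = 1 + 9*u^2 + (27/2)*u*v^2 + 24*u^2*v + (81/16)*v^4 + 18*u*v^3 + 16*u^2*v^2
Gamma^k_ij = (1/2) g^{kl} (d_i g_jl + d_j g_il - d_l g_ij), with g^inv = (1/(EG-F^2)) [[G, -F], [-F, E]]
first partials: E_u = 0, E_v = 18*v + 36*v^2 + 16*v^3, F_u = 9*v + 18*v^2 + 8*v^3, F_v = 9*u + (81/4)*v^2 + 36*u*v + 18*v^3 + 24*u*v^2, G_u = 18*u + (27/2)*v^2 + 48*u*v + 18*v^3 + 32*u*v^2, G_v = 27*u*v + 24*u^2 + (81/4)*v^3 + 54*u*v^2 + 32*u^2*v
D = EG - F^2 = 1 + 9*v^2 + 9*u^2 + 12*v^3 + (27/2)*u*v^2 + 24*u^2*v + (145/16)*v^4 + 18*u*v^3 + 16*u^2*v^2
expanded: Gamma^u_uu = (G E_u - 2F F_u + F E_v)/(2D), Gamma^u_uv = (G E_v - F G_u)/(2D), Gamma^u_vv = (2G F_v - G G_u - F G_v)/(2D), Gamma^v_uu = (2E F_u - E E_v - F E_u)/(2D), Gamma^v_uv = (E G_u - F E_v)/(2D), Gamma^v_vv = (E G_v - 2F F_v + F G_u)/(2D); substitute and cancel common factors

Answer: Gamma_uuu = 0, Gamma_uuv = (128*v^3 + 288*v^2 + 144*v)/(256*u^2*v^2 + 384*u^2*v + 144*u^2 + 288*u*v^3 + 216*u*v^2 + 145*v^4 + 192*v^3 + 144*v^2 + 16), Gamma_uvv = (128*u*v^2 + 192*u*v + 144*v^3 + 216*v^2)/(256*u^2*v^2 + 384*u^2*v + 144*u^2 + 288*u*v^3 + 216*u*v^2 + 145*v^4 + 192*v^3 + 144*v^2 + 16), Gamma_vuu = 0, Gamma_vuv = (256*u*v^2 + 384*u*v + 144*u + 144*v^3 + 108*v^2)/(256*u^2*v^2 + 384*u^2*v + 144*u^2 + 288*u*v^3 + 216*u*v^2 + 145*v^4 + 192*v^3 + 144*v^2 + 16), Gamma_vvv = (256*u^2*v + 192*u^2 + 432*u*v^2 + 216*u*v + 162*v^3)/(256*u^2*v^2 + 384*u^2*v + 144*u^2 + 288*u*v^3 + 216*u*v^2 + 145*v^4 + 192*v^3 + 144*v^2 + 16)


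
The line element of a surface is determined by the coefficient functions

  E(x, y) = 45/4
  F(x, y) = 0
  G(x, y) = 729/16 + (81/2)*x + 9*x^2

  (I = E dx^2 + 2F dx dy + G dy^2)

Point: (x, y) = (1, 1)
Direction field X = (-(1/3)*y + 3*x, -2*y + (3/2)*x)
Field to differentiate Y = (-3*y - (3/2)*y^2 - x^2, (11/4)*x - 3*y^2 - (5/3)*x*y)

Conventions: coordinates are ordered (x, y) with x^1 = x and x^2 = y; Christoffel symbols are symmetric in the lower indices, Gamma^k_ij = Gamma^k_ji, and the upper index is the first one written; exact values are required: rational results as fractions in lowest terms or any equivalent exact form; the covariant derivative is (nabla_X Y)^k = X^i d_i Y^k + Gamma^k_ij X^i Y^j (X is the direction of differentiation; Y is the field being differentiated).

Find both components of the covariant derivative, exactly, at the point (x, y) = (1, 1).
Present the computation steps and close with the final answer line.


E = 45/4, F = 0, G = 1521/16 at the point
E_x = 0, E_y = 0, F_x = 0, F_y = 0, G_x = 117/2, G_y = 0
EG - F^2 = 68445/64;  g^inv = (64/68445) * [[1521/16, 0], [0, 45/4]]
first-kind symbols [ij,l] = (1/2)(d_i g_jl + d_j g_il - d_l g_ij): [xx,x] = E_x/2 = 0, [xx,y] = F_x - E_y/2 = 0, [xy,x] = E_y/2 = 0, [xy,y] = G_x/2 = 117/4, [yy,x] = F_y - G_x/2 = -117/4, [yy,y] = G_y/2 = 0
Gamma^x_ij = (G*[ij,x] - F*[ij,y])/(EG - F^2), Gamma^y_ij = (E*[ij,y] - F*[ij,x])/(EG - F^2)
Gamma_xxx = 0, Gamma_xxy = 0, Gamma_xyy = -13/5, Gamma_yxx = 0, Gamma_yxy = 4/13, Gamma_yyy = 0
X = (8/3, -1/2), Y = (-11/2, -23/12) at the point

Answer: (nabla_X Y)^x = -193/40, (nabla_X Y)^y = 1403/234


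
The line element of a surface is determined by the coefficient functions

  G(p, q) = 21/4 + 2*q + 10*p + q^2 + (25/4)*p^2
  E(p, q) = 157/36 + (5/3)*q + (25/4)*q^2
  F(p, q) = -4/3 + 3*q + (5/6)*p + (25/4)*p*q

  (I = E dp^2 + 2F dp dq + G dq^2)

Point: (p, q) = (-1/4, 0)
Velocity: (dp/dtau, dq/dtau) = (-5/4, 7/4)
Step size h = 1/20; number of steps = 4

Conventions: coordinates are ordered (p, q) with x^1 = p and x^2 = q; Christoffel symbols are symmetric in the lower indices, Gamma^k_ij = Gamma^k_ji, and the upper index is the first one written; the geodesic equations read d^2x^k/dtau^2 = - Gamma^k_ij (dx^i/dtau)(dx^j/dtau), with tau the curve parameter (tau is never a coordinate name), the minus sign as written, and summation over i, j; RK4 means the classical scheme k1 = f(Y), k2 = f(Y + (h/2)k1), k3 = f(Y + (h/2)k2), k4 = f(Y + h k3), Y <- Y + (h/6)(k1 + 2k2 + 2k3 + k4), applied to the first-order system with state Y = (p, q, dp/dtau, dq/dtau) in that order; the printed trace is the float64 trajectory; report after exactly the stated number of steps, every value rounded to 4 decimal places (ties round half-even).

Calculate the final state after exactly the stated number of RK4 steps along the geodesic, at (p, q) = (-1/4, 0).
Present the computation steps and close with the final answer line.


f(Y) = (dp/dtau, dq/dtau, -Gamma^p_ij Y'^i Y'^j, -Gamma^q_ij Y'^i Y'^j) with the Gammas evaluated at the stage position; h = 0.050000; intermediate values shown to 6 dp
step 0: p = -0.2500, q = 0.0000, dp/dtau = -1.2500, dq/dtau = 1.7500
step 1:
  k1: at (p, q) = (-0.250000, 0.000000), (dp/dtau, dq/dtau) = (-1.250000, 1.750000); Gamma_ppp = 0.000000, Gamma_ppq = 0.699360, Gamma_pqq = -0.418696, Gamma_qpp = 0.000000, Gamma_qpq = 1.437828, Gamma_qqq = 0.112879; k1 = (-1.250000, 1.750000, 4.341954, 5.944807)
  k2: at (p, q) = (-0.281250, 0.043750), (dp/dtau, dq/dtau) = (-1.141451, 1.898620); Gamma_ppp = 0.000000, Gamma_ppq = 0.740459, Gamma_pqq = -0.400544, Gamma_qpp = 0.000000, Gamma_qpq = 1.444005, Gamma_qqq = 0.144832; k2 = (-1.141451, 1.898620, 4.653285, 5.736759)
  k3: at (p, q) = (-0.278536, 0.047466), (dp/dtau, dq/dtau) = (-1.133668, 1.893419); Gamma_ppp = 0.000000, Gamma_ppq = 0.738683, Gamma_pqq = -0.399533, Gamma_qpp = 0.000000, Gamma_qpq = 1.434783, Gamma_qqq = 0.146354; k3 = (-1.133668, 1.893419, 4.603517, 5.634864)
  k4: at (p, q) = (-0.306683, 0.094671), (dp/dtau, dq/dtau) = (-1.019824, 2.031743); Gamma_ppp = 0.000000, Gamma_ppq = 0.774860, Gamma_pqq = -0.379035, Gamma_qpp = 0.000000, Gamma_qpq = 1.426237, Gamma_qqq = 0.178928; k4 = (-1.019824, 2.031743, 4.775702, 5.171778)
  Y <- Y + (h/6)(k1 + 2k2 + 2k3 + k4): p = -0.3068, q = 0.0947, dp/dtau = -1.0197, dq/dtau = 2.0322
step 2:
  k1: at (p, q) = (-0.306834, 0.094715), (dp/dtau, dq/dtau) = (-1.019739, 2.032165); Gamma_ppp = 0.000000, Gamma_ppq = 0.775018, Gamma_pqq = -0.378998, Gamma_qpp = 0.000000, Gamma_qpq = 1.426442, Gamma_qqq = 0.178990; k1 = (-1.019739, 2.032165, 4.777251, 5.172799)
  k2: at (p, q) = (-0.332327, 0.145519), (dp/dtau, dq/dtau) = (-0.900308, 2.161485); Gamma_ppp = 0.000000, Gamma_ppq = 0.805466, Gamma_pqq = -0.356386, Gamma_qpp = 0.000000, Gamma_qpq = 1.403726, Gamma_qqq = 0.211493; k2 = (-0.900308, 2.161485, 4.799921, 4.475209)
  k3: at (p, q) = (-0.329342, 0.148752), (dp/dtau, dq/dtau) = (-0.899741, 2.144045); Gamma_ppp = 0.000000, Gamma_ppq = 0.802500, Gamma_pqq = -0.355704, Gamma_qpp = 0.000000, Gamma_qpq = 1.394475, Gamma_qqq = 0.212137; k3 = (-0.899741, 2.144045, 4.731331, 4.404949)
  k4: at (p, q) = (-0.351821, 0.201917), (dp/dtau, dq/dtau) = (-0.783173, 2.252413); Gamma_ppp = 0.000000, Gamma_ppq = 0.825091, Gamma_pqq = -0.332109, Gamma_qpp = 0.000000, Gamma_qpq = 1.359209, Gamma_qqq = 0.242527; k4 = (-0.783173, 2.252413, 4.595879, 3.564937)
  Y <- Y + (h/6)(k1 + 2k2 + 2k3 + k4): p = -0.3519, q = 0.2022, dp/dtau = -0.7828, dq/dtau = 2.2530
step 3:
  k1: at (p, q) = (-0.351859, 0.202179), (dp/dtau, dq/dtau) = (-0.782776, 2.252982); Gamma_ppp = 0.000000, Gamma_ppq = 0.825115, Gamma_pqq = -0.332007, Gamma_qpp = 0.000000, Gamma_qpq = 1.358913, Gamma_qqq = 0.242647; k1 = (-0.782776, 2.252982, 4.595556, 3.561442)
  k2: at (p, q) = (-0.371428, 0.258503), (dp/dtau, dq/dtau) = (-0.667887, 2.342018); Gamma_ppp = 0.000000, Gamma_ppq = 0.839502, Gamma_pqq = -0.307670, Gamma_qpp = 0.000000, Gamma_qpq = 1.311458, Gamma_qqq = 0.270648; k2 = (-0.667887, 2.342018, 4.313892, 2.618260)
  k3: at (p, q) = (-0.368556, 0.260729), (dp/dtau, dq/dtau) = (-0.674929, 2.318439); Gamma_ppp = 0.000000, Gamma_ppq = 0.836241, Gamma_pqq = -0.307529, Gamma_qpp = 0.000000, Gamma_qpq = 1.304260, Gamma_qqq = 0.270440; k3 = (-0.674929, 2.318439, 4.270085, 2.628104)
  k4: at (p, q) = (-0.385605, 0.318101), (dp/dtau, dq/dtau) = (-0.569272, 2.384388); Gamma_ppp = 0.000000, Gamma_ppq = 0.842819, Gamma_pqq = -0.283831, Gamma_qpp = 0.000000, Gamma_qpq = 1.250184, Gamma_qqq = 0.294617; k4 = (-0.569272, 2.384388, 3.901689, 1.718924)
  Y <- Y + (h/6)(k1 + 2k2 + 2k3 + k4): p = -0.3855, q = 0.3185, dp/dtau = -0.5689, dq/dtau = 2.3844
step 4:
  k1: at (p, q) = (-0.385506, 0.318498), (dp/dtau, dq/dtau) = (-0.568899, 2.384425); Gamma_ppp = 0.000000, Gamma_ppq = 0.842634, Gamma_pqq = -0.283722, Gamma_qpp = 0.000000, Gamma_qpq = 1.249519, Gamma_qqq = 0.294696; k1 = (-0.568899, 2.384425, 3.899157, 1.714449)
  k2: at (p, q) = (-0.399729, 0.378108), (dp/dtau, dq/dtau) = (-0.471420, 2.427286); Gamma_ppp = 0.000000, Gamma_ppq = 0.841408, Gamma_pqq = -0.260762, Gamma_qpp = 0.000000, Gamma_qpq = 1.188444, Gamma_qqq = 0.315193; k2 = (-0.471420, 2.427286, 3.461934, 0.862775)
  k3: at (p, q) = (-0.397292, 0.379180), (dp/dtau, dq/dtau) = (-0.482351, 2.405994); Gamma_ppp = 0.000000, Gamma_ppq = 0.838807, Gamma_pqq = -0.261060, Gamma_qpp = 0.000000, Gamma_qpq = 1.184131, Gamma_qqq = 0.314569; k3 = (-0.482351, 2.405994, 3.458156, 0.927468)
  k4: at (p, q) = (-0.409624, 0.438798), (dp/dtau, dq/dtau) = (-0.395991, 2.430798); Gamma_ppp = 0.000000, Gamma_ppq = 0.832084, Gamma_pqq = -0.239747, Gamma_qpp = 0.000000, Gamma_qpq = 1.122268, Gamma_qqq = 0.331103; k4 = (-0.395991, 2.430798, 3.018501, 0.204118)
  Y <- Y + (h/6)(k1 + 2k2 + 2k3 + k4): p = -0.4094, q = 0.4392, dp/dtau = -0.3959, dq/dtau = 2.4303

Answer: p = -0.4094, q = 0.4392, dp/dtau = -0.3959, dq/dtau = 2.4303


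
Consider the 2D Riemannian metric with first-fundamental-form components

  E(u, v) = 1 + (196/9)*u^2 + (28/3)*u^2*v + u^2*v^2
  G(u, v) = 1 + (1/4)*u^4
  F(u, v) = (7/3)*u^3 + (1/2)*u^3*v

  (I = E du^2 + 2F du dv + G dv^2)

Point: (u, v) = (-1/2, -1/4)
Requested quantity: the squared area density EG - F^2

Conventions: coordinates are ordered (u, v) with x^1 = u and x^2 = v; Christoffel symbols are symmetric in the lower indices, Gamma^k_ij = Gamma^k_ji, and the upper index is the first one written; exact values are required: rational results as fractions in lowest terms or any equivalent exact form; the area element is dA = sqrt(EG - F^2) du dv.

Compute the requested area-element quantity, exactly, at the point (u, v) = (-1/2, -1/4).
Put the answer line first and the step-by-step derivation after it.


Answer: EG - F^2 = 1697/288

E = 3385/576, F = -53/192, G = 65/64; EG - F^2 = 1697/288


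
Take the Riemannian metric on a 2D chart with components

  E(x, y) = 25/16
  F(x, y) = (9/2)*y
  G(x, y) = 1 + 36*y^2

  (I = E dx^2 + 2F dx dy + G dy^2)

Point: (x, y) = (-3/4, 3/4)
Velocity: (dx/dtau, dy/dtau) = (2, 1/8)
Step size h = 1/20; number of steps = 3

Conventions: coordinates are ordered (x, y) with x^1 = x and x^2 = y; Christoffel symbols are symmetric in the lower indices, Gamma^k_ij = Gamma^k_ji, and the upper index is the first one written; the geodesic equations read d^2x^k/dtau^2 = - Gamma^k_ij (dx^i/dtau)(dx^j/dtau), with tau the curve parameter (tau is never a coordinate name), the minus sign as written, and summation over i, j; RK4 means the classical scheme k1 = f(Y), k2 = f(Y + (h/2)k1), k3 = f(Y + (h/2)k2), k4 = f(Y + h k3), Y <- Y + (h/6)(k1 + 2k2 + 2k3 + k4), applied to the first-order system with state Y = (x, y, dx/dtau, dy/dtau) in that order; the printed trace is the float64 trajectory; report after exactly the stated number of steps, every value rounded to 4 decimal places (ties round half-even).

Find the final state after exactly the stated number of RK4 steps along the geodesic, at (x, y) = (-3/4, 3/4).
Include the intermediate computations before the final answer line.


f(Y) = (dx/dtau, dy/dtau, -Gamma^x_ij Y'^i Y'^j, -Gamma^y_ij Y'^i Y'^j) with the Gammas evaluated at the stage position; h = 0.050000; intermediate values shown to 6 dp
step 0: x = -0.7500, y = 0.7500, dx/dtau = 2.0000, dy/dtau = 0.1250
step 1:
  k1: at (x, y) = (-0.750000, 0.750000), (dx/dtau, dy/dtau) = (2.000000, 0.125000); Gamma_xxx = 0.000000, Gamma_xxy = 0.000000, Gamma_xyy = 0.206304, Gamma_yxx = 0.000000, Gamma_yxy = 0.000000, Gamma_yyy = 1.237822; k1 = (2.000000, 0.125000, -0.003223, -0.019341)
  k2: at (x, y) = (-0.700000, 0.753125), (dx/dtau, dy/dtau) = (1.999919, 0.124516); Gamma_xxx = 0.000000, Gamma_xxy = 0.000000, Gamma_xyy = 0.204717, Gamma_yxx = 0.000000, Gamma_yxy = 0.000000, Gamma_yyy = 1.233418; k2 = (1.999919, 0.124516, -0.003174, -0.019123)
  k3: at (x, y) = (-0.700002, 0.753113), (dx/dtau, dy/dtau) = (1.999921, 0.124522); Gamma_xxx = 0.000000, Gamma_xxy = 0.000000, Gamma_xyy = 0.204723, Gamma_yxx = 0.000000, Gamma_yxy = 0.000000, Gamma_yyy = 1.233435; k3 = (1.999921, 0.124522, -0.003174, -0.019125)
  k4: at (x, y) = (-0.650004, 0.756226), (dx/dtau, dy/dtau) = (1.999841, 0.124044); Gamma_xxx = 0.000000, Gamma_xxy = 0.000000, Gamma_xyy = 0.203159, Gamma_yxx = 0.000000, Gamma_yxy = 0.000000, Gamma_yyy = 1.229075; k4 = (1.999841, 0.124044, -0.003126, -0.018912)
  Y <- Y + (h/6)(k1 + 2k2 + 2k3 + k4): x = -0.6500, y = 0.7562, dx/dtau = 1.9998, dy/dtau = 0.1240
step 2:
  k1: at (x, y) = (-0.650004, 0.756226), (dx/dtau, dy/dtau) = (1.999841, 0.124044); Gamma_xxx = 0.000000, Gamma_xxy = 0.000000, Gamma_xyy = 0.203159, Gamma_yxx = 0.000000, Gamma_yxy = 0.000000, Gamma_yyy = 1.229075; k1 = (1.999841, 0.124044, -0.003126, -0.018912)
  k2: at (x, y) = (-0.600008, 0.759327), (dx/dtau, dy/dtau) = (1.999763, 0.123571); Gamma_xxx = 0.000000, Gamma_xxy = 0.000000, Gamma_xyy = 0.201619, Gamma_yxx = 0.000000, Gamma_yxy = 0.000000, Gamma_yyy = 1.224760; k2 = (1.999763, 0.123571, -0.003079, -0.018702)
  k3: at (x, y) = (-0.600010, 0.759315), (dx/dtau, dy/dtau) = (1.999764, 0.123576); Gamma_xxx = 0.000000, Gamma_xxy = 0.000000, Gamma_xyy = 0.201625, Gamma_yxx = 0.000000, Gamma_yxy = 0.000000, Gamma_yyy = 1.224776; k3 = (1.999764, 0.123576, -0.003079, -0.018704)
  k4: at (x, y) = (-0.550016, 0.762405), (dx/dtau, dy/dtau) = (1.999687, 0.123109); Gamma_xxx = 0.000000, Gamma_xxy = 0.000000, Gamma_xyy = 0.200108, Gamma_yxx = 0.000000, Gamma_yxy = 0.000000, Gamma_yyy = 1.220504; k4 = (1.999687, 0.123109, -0.003033, -0.018498)
  Y <- Y + (h/6)(k1 + 2k2 + 2k3 + k4): x = -0.5500, y = 0.7624, dx/dtau = 1.9997, dy/dtau = 0.1231
step 3:
  k1: at (x, y) = (-0.550016, 0.762405), (dx/dtau, dy/dtau) = (1.999687, 0.123109); Gamma_xxx = 0.000000, Gamma_xxy = 0.000000, Gamma_xyy = 0.200108, Gamma_yxx = 0.000000, Gamma_yxy = 0.000000, Gamma_yyy = 1.220504; k1 = (1.999687, 0.123109, -0.003033, -0.018498)
  k2: at (x, y) = (-0.500024, 0.765482), (dx/dtau, dy/dtau) = (1.999612, 0.122646); Gamma_xxx = 0.000000, Gamma_xxy = 0.000000, Gamma_xyy = 0.198613, Gamma_yxx = 0.000000, Gamma_yxy = 0.000000, Gamma_yyy = 1.216275; k2 = (1.999612, 0.122646, -0.002988, -0.018295)
  k3: at (x, y) = (-0.500026, 0.765471), (dx/dtau, dy/dtau) = (1.999613, 0.122651); Gamma_xxx = 0.000000, Gamma_xxy = 0.000000, Gamma_xyy = 0.198618, Gamma_yxx = 0.000000, Gamma_yxy = 0.000000, Gamma_yyy = 1.216291; k3 = (1.999613, 0.122651, -0.002988, -0.018297)
  k4: at (x, y) = (-0.450035, 0.768537), (dx/dtau, dy/dtau) = (1.999538, 0.122194); Gamma_xxx = 0.000000, Gamma_xxy = 0.000000, Gamma_xyy = 0.197145, Gamma_yxx = 0.000000, Gamma_yxy = 0.000000, Gamma_yyy = 1.212104; k4 = (1.999538, 0.122194, -0.002944, -0.018098)
  Y <- Y + (h/6)(k1 + 2k2 + 2k3 + k4): x = -0.4500, y = 0.7685, dx/dtau = 1.9995, dy/dtau = 0.1222

Answer: x = -0.4500, y = 0.7685, dx/dtau = 1.9995, dy/dtau = 0.1222


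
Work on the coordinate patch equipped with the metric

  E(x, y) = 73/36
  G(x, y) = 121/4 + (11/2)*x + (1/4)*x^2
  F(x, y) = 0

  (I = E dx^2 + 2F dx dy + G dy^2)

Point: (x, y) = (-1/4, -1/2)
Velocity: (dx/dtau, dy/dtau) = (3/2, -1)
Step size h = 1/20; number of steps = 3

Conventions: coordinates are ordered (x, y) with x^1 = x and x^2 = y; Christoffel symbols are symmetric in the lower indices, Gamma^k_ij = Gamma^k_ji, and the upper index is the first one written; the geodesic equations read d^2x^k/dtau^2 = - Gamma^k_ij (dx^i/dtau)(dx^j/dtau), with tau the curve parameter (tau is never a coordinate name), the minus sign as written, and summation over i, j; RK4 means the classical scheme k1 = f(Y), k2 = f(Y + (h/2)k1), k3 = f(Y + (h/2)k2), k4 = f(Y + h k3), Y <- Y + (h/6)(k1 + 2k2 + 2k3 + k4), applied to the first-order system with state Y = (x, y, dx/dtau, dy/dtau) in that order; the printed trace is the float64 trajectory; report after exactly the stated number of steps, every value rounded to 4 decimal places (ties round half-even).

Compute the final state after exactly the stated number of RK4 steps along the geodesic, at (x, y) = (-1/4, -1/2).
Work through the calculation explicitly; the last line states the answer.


f(Y) = (dx/dtau, dy/dtau, -Gamma^x_ij Y'^i Y'^j, -Gamma^y_ij Y'^i Y'^j) with the Gammas evaluated at the stage position; h = 0.050000; intermediate values shown to 6 dp
step 0: x = -0.2500, y = -0.5000, dx/dtau = 1.5000, dy/dtau = -1.0000
step 1:
  k1: at (x, y) = (-0.250000, -0.500000), (dx/dtau, dy/dtau) = (1.500000, -1.000000); Gamma_xxx = 0.000000, Gamma_xxy = 0.000000, Gamma_xyy = -1.325342, Gamma_yxx = 0.000000, Gamma_yxy = 0.093023, Gamma_yyy = 0.000000; k1 = (1.500000, -1.000000, 1.325342, 0.279070)
  k2: at (x, y) = (-0.212500, -0.525000), (dx/dtau, dy/dtau) = (1.533134, -0.993023); Gamma_xxx = 0.000000, Gamma_xxy = 0.000000, Gamma_xyy = -1.329966, Gamma_yxx = 0.000000, Gamma_yxy = 0.092700, Gamma_yyy = 0.000000; k2 = (1.533134, -0.993023, 1.311473, 0.282260)
  k3: at (x, y) = (-0.211672, -0.524826), (dx/dtau, dy/dtau) = (1.532787, -0.992944); Gamma_xxx = 0.000000, Gamma_xxy = 0.000000, Gamma_xyy = -1.330068, Gamma_yxx = 0.000000, Gamma_yxy = 0.092693, Gamma_yyy = 0.000000; k3 = (1.532787, -0.992944, 1.311363, 0.282151)
  k4: at (x, y) = (-0.173361, -0.549647), (dx/dtau, dy/dtau) = (1.565568, -0.985892); Gamma_xxx = 0.000000, Gamma_xxy = 0.000000, Gamma_xyy = -1.334791, Gamma_yxx = 0.000000, Gamma_yxy = 0.092365, Gamma_yyy = 0.000000; k4 = (1.565568, -0.985892, 1.297395, 0.285127)
  Y <- Y + (h/6)(k1 + 2k2 + 2k3 + k4): x = -0.1734, y = -0.5496, dx/dtau = 1.5656, dy/dtau = -0.9859
step 2:
  k1: at (x, y) = (-0.173355, -0.549649), (dx/dtau, dy/dtau) = (1.565570, -0.985892); Gamma_xxx = 0.000000, Gamma_xxy = 0.000000, Gamma_xyy = -1.334792, Gamma_yxx = 0.000000, Gamma_yxy = 0.092365, Gamma_yyy = 0.000000; k1 = (1.565570, -0.985892, 1.297394, 0.285127)
  k2: at (x, y) = (-0.134216, -0.574296), (dx/dtau, dy/dtau) = (1.598005, -0.978763); Gamma_xxx = 0.000000, Gamma_xxy = 0.000000, Gamma_xyy = -1.339617, Gamma_yxx = 0.000000, Gamma_yxy = 0.092032, Gamma_yyy = 0.000000; k2 = (1.598005, -0.978763, 1.283323, 0.287889)
  k3: at (x, y) = (-0.133405, -0.574118), (dx/dtau, dy/dtau) = (1.597653, -0.978694); Gamma_xxx = 0.000000, Gamma_xxy = 0.000000, Gamma_xyy = -1.339717, Gamma_yxx = 0.000000, Gamma_yxy = 0.092025, Gamma_yyy = 0.000000; k3 = (1.597653, -0.978694, 1.283238, 0.287784)
  k4: at (x, y) = (-0.093472, -0.598583), (dx/dtau, dy/dtau) = (1.629732, -0.971502); Gamma_xxx = 0.000000, Gamma_xxy = 0.000000, Gamma_xyy = -1.344640, Gamma_yxx = 0.000000, Gamma_yxy = 0.091688, Gamma_yyy = 0.000000; k4 = (1.629732, -0.971502, 1.269094, 0.290338)
  Y <- Y + (h/6)(k1 + 2k2 + 2k3 + k4): x = -0.0935, y = -0.5986, dx/dtau = 1.6297, dy/dtau = -0.9715
step 3:
  k1: at (x, y) = (-0.093466, -0.598584), (dx/dtau, dy/dtau) = (1.629734, -0.971501); Gamma_xxx = 0.000000, Gamma_xxy = 0.000000, Gamma_xyy = -1.344641, Gamma_yxx = 0.000000, Gamma_yxy = 0.091688, Gamma_yyy = 0.000000; k1 = (1.629734, -0.971501, 1.269093, 0.290338)
  k2: at (x, y) = (-0.052723, -0.622872), (dx/dtau, dy/dtau) = (1.661461, -0.964243); Gamma_xxx = 0.000000, Gamma_xxy = 0.000000, Gamma_xyy = -1.349664, Gamma_yxx = 0.000000, Gamma_yxy = 0.091347, Gamma_yyy = 0.000000; k2 = (1.661461, -0.964243, 1.254870, 0.292685)
  k3: at (x, y) = (-0.051930, -0.622691), (dx/dtau, dy/dtau) = (1.661105, -0.964184); Gamma_xxx = 0.000000, Gamma_xxy = 0.000000, Gamma_xyy = -1.349762, Gamma_yxx = 0.000000, Gamma_yxy = 0.091340, Gamma_yyy = 0.000000; k3 = (1.661105, -0.964184, 1.254808, 0.292583)
  k4: at (x, y) = (-0.010411, -0.646794), (dx/dtau, dy/dtau) = (1.692474, -0.956872); Gamma_xxx = 0.000000, Gamma_xxy = 0.000000, Gamma_xyy = -1.354881, Gamma_yxx = 0.000000, Gamma_yxy = 0.090995, Gamma_yyy = 0.000000; k4 = (1.692474, -0.956872, 1.240535, 0.294730)
  Y <- Y + (h/6)(k1 + 2k2 + 2k3 + k4): x = -0.0104, y = -0.6468, dx/dtau = 1.6925, dy/dtau = -0.9569

Answer: x = -0.0104, y = -0.6468, dx/dtau = 1.6925, dy/dtau = -0.9569


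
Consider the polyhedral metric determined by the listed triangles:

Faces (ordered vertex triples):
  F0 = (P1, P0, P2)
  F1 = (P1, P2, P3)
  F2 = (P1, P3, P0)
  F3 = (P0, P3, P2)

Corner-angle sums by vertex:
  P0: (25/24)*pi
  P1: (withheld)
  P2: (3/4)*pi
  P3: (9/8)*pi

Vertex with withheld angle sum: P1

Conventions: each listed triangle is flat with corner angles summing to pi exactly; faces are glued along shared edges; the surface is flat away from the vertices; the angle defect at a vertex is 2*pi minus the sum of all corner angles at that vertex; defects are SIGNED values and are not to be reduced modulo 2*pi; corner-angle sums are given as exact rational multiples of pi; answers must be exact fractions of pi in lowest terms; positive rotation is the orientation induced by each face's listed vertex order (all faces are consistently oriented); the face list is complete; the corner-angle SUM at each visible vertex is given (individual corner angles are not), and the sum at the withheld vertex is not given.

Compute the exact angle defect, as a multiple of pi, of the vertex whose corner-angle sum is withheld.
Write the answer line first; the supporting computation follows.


Answer: defect(P1) = (11/12)*pi

V = 4, E = 6, F = 4; chi = V - E + F = 2
Gauss-Bonnet: total defect = 2*pi*chi = 4*pi; visible defects sum to (37/12)*pi


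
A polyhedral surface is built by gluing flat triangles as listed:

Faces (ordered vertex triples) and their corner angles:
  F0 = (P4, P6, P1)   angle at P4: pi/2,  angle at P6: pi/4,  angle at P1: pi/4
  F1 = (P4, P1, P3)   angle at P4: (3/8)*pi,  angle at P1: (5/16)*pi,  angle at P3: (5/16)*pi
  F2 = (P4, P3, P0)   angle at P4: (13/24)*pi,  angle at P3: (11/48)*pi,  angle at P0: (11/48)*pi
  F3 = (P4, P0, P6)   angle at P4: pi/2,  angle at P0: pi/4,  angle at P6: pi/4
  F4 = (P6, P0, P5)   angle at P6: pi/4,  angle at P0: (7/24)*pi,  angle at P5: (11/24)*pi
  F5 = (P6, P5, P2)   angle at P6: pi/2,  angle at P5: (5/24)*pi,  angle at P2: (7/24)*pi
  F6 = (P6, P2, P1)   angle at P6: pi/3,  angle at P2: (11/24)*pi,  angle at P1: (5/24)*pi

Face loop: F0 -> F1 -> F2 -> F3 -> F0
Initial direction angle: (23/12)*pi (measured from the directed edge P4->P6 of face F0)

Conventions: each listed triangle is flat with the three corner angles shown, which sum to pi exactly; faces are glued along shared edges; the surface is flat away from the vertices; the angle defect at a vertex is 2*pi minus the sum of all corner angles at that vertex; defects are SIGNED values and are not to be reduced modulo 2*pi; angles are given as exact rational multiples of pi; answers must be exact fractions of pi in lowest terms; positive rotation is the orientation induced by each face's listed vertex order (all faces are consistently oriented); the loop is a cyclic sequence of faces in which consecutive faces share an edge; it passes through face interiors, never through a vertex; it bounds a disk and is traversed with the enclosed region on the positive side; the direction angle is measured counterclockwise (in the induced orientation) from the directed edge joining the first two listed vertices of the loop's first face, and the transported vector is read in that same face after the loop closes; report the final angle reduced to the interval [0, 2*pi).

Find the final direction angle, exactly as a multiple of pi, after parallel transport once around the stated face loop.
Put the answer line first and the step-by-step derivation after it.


Answer: final direction angle = 0

enclosed vertex P4: corner angles sum to (23/12)*pi, defect = 2*pi - (23/12)*pi = pi/12
adding the enclosed defects to the starting angle (mod 2*pi, induced orientation) gives the holonomy
final angle = (23/12)*pi + pi/12 = 0 (mod 2*pi)


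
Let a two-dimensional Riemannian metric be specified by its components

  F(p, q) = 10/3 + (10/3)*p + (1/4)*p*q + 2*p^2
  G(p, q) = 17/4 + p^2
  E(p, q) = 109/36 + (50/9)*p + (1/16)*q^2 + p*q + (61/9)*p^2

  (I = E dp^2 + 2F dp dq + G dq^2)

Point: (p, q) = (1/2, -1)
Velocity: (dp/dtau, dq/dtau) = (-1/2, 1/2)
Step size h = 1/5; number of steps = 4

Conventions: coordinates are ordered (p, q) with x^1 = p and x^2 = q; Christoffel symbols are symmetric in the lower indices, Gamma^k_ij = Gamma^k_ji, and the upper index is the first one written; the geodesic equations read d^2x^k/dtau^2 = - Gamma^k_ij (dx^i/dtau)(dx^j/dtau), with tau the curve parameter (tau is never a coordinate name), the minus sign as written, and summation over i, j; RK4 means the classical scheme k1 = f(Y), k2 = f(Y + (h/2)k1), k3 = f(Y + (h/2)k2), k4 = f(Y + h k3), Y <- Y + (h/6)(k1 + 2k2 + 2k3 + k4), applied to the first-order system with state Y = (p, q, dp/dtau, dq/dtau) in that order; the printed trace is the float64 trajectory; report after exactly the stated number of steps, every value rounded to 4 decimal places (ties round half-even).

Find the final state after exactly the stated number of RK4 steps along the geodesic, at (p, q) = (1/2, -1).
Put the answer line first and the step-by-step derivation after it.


Answer: p = 0.0594, q = -0.6347, dp/dtau = -0.6011, dq/dtau = 0.3974

f(Y) = (dp/dtau, dq/dtau, -Gamma^p_ij Y'^i Y'^j, -Gamma^q_ij Y'^i Y'^j) with the Gammas evaluated at the stage position; h = 0.200000; intermediate values shown to 6 dp
step 0: p = 0.5000, q = -1.0000, dp/dtau = -0.5000, dq/dtau = 0.5000
step 1:
  k1: at (p, q) = (0.500000, -1.000000), (dp/dtau, dq/dtau) = (-0.500000, 0.500000); Gamma_ppp = -0.281982, Gamma_ppq = -0.637838, Gamma_pqq = -0.583784, Gamma_qpp = 1.424775, Gamma_qpq = 0.872973, Gamma_qqq = 0.697297; k1 = (-0.500000, 0.500000, -0.102477, -0.094032)
  k2: at (p, q) = (0.450000, -0.950000), (dp/dtau, dq/dtau) = (-0.510248, 0.490597); Gamma_ppp = -0.160486, Gamma_ppq = -0.573758, Gamma_pqq = -0.548572, Gamma_qpp = 1.247330, Gamma_qpq = 0.762317, Gamma_qqq = 0.632224; k2 = (-0.510248, 0.490597, -0.113437, -0.095257)
  k3: at (p, q) = (0.448975, -0.950940), (dp/dtau, dq/dtau) = (-0.511344, 0.490474); Gamma_ppp = -0.158666, Gamma_ppq = -0.572752, Gamma_pqq = -0.547945, Gamma_qpp = 1.244462, Gamma_qpq = 0.760426, Gamma_qqq = 0.631001; k3 = (-0.511344, 0.490474, -0.113990, -0.095759)
  k4: at (p, q) = (0.397731, -0.901905), (dp/dtau, dq/dtau) = (-0.522798, 0.480848); Gamma_ppp = -0.046694, Gamma_ppq = -0.508633, Gamma_pqq = -0.508583, Gamma_qpp = 1.085349, Gamma_qpq = 0.653968, Gamma_qqq = 0.563687; k4 = (-0.522798, 0.480848, -0.125373, -0.098180)
  Y <- Y + (h/6)(k1 + 2k2 + 2k3 + k4): p = 0.3978, q = -0.9019, dp/dtau = -0.5228, dq/dtau = 0.4809
step 2:
  k1: at (p, q) = (0.397801, -0.901900), (dp/dtau, dq/dtau) = (-0.522757, 0.480859); Gamma_ppp = -0.046813, Gamma_ppq = -0.508709, Gamma_pqq = -0.508635, Gamma_qpp = 1.085526, Gamma_qpq = 0.654097, Gamma_qqq = 0.563775; k1 = (-0.522757, 0.480859, -0.125348, -0.098162)
  k2: at (p, q) = (0.345525, -0.853814), (dp/dtau, dq/dtau) = (-0.535292, 0.471042); Gamma_ppp = 0.051263, Gamma_ppq = -0.444839, Gamma_pqq = -0.464220, Gamma_qpp = 0.948463, Gamma_qpq = 0.552497, Gamma_qqq = 0.494045; k2 = (-0.535292, 0.471042, -0.136015, -0.102770)
  k3: at (p, q) = (0.344271, -0.854796), (dp/dtau, dq/dtau) = (-0.536358, 0.470582); Gamma_ppp = 0.052579, Gamma_ppq = -0.443630, Gamma_pqq = -0.463189, Gamma_qpp = 0.946273, Gamma_qpq = 0.550451, Gamma_qqq = 0.492438; k3 = (-0.536358, 0.470582, -0.136498, -0.103405)
  k4: at (p, q) = (0.290529, -0.807784), (dp/dtau, dq/dtau) = (-0.550056, 0.460178); Gamma_ppp = 0.130810, Gamma_ppq = -0.379697, Gamma_pqq = -0.411727, Gamma_qpp = 0.835548, Gamma_qpq = 0.453514, Gamma_qqq = 0.419088; k4 = (-0.550056, 0.460178, -0.144610, -0.111962)
  Y <- Y + (h/6)(k1 + 2k2 + 2k3 + k4): p = 0.2906, q = -0.8078, dp/dtau = -0.5499, dq/dtau = 0.4601
step 3:
  k1: at (p, q) = (0.290597, -0.807758), (dp/dtau, dq/dtau) = (-0.549923, 0.460109); Gamma_ppp = 0.130765, Gamma_ppq = -0.379765, Gamma_pqq = -0.411793, Gamma_qpp = 0.835633, Gamma_qpq = 0.453621, Gamma_qqq = 0.419180; k1 = (-0.549923, 0.460109, -0.144548, -0.111894)
  k2: at (p, q) = (0.235605, -0.761747), (dp/dtau, dq/dtau) = (-0.564378, 0.448920); Gamma_ppp = 0.181599, Gamma_ppq = -0.316237, Gamma_pqq = -0.351873, Gamma_qpp = 0.756045, Gamma_qpq = 0.362095, Gamma_qqq = 0.342011; k2 = (-0.564378, 0.448920, -0.147175, -0.126261)
  k3: at (p, q) = (0.234159, -0.762866), (dp/dtau, dq/dtau) = (-0.564640, 0.447483); Gamma_ppp = 0.181283, Gamma_ppq = -0.314905, Gamma_pqq = -0.350228, Gamma_qpp = 0.755499, Gamma_qpq = 0.360085, Gamma_qqq = 0.339980; k3 = (-0.564640, 0.447483, -0.146799, -0.126982)
  k4: at (p, q) = (0.177669, -0.718261), (dp/dtau, dq/dtau) = (-0.579283, 0.434713); Gamma_ppp = 0.193281, Gamma_ppq = -0.252224, Gamma_pqq = -0.279498, Gamma_qpp = 0.713694, Gamma_qpq = 0.274588, Gamma_qqq = 0.258297; k4 = (-0.579283, 0.434713, -0.139072, -0.150010)
  Y <- Y + (h/6)(k1 + 2k2 + 2k3 + k4): p = 0.1777, q = -0.7182, dp/dtau = -0.5790, dq/dtau = 0.4345
step 4:
  k1: at (p, q) = (0.177689, -0.718170), (dp/dtau, dq/dtau) = (-0.578975, 0.434496); Gamma_ppp = 0.193348, Gamma_ppq = -0.252232, Gamma_pqq = -0.279524, Gamma_qpp = 0.713647, Gamma_qpq = 0.274605, Gamma_qqq = 0.258326; k1 = (-0.578975, 0.434496, -0.138947, -0.149831)
  k2: at (p, q) = (0.119791, -0.674720), (dp/dtau, dq/dtau) = (-0.592870, 0.419513); Gamma_ppp = 0.156011, Gamma_ppq = -0.191569, Gamma_pqq = -0.196998, Gamma_qpp = 0.713459, Gamma_qpq = 0.196156, Gamma_qqq = 0.172827; k2 = (-0.592870, 0.419513, -0.115460, -0.183619)
  k3: at (p, q) = (0.118402, -0.676219), (dp/dtau, dq/dtau) = (-0.590521, 0.416134); Gamma_ppp = 0.152703, Gamma_ppq = -0.190491, Gamma_pqq = -0.194876, Gamma_qpp = 0.715392, Gamma_qpq = 0.194671, Gamma_qqq = 0.170745; k3 = (-0.590521, 0.416134, -0.113125, -0.183360)
  k4: at (p, q) = (0.059585, -0.634943), (dp/dtau, dq/dtau) = (-0.601600, 0.397824); Gamma_ppp = 0.054146, Gamma_ppq = -0.134430, Gamma_pqq = -0.101247, Gamma_qpp = 0.759769, Gamma_qpq = 0.125558, Gamma_qqq = 0.084015; k4 = (-0.601600, 0.397824, -0.067920, -0.228174)
  Y <- Y + (h/6)(k1 + 2k2 + 2k3 + k4): p = 0.0594, q = -0.6347, dp/dtau = -0.6011, dq/dtau = 0.3974


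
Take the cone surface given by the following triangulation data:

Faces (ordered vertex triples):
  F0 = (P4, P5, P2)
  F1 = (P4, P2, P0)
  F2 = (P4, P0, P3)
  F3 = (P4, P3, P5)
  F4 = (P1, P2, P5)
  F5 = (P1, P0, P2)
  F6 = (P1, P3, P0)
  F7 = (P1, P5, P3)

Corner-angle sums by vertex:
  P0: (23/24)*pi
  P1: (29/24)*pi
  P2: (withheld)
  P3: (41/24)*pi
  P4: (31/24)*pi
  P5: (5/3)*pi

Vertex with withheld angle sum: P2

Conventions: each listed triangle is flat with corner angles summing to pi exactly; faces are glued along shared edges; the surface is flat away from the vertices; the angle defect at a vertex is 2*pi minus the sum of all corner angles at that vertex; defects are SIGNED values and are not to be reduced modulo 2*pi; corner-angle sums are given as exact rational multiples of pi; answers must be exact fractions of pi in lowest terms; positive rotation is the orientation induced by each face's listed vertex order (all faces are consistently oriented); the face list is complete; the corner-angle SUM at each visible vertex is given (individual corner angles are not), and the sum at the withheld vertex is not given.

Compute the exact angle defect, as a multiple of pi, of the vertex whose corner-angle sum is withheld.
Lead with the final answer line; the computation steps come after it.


Answer: defect(P2) = (5/6)*pi

V = 6, E = 12, F = 8; chi = V - E + F = 2
Gauss-Bonnet: total defect = 2*pi*chi = 4*pi; visible defects sum to (19/6)*pi


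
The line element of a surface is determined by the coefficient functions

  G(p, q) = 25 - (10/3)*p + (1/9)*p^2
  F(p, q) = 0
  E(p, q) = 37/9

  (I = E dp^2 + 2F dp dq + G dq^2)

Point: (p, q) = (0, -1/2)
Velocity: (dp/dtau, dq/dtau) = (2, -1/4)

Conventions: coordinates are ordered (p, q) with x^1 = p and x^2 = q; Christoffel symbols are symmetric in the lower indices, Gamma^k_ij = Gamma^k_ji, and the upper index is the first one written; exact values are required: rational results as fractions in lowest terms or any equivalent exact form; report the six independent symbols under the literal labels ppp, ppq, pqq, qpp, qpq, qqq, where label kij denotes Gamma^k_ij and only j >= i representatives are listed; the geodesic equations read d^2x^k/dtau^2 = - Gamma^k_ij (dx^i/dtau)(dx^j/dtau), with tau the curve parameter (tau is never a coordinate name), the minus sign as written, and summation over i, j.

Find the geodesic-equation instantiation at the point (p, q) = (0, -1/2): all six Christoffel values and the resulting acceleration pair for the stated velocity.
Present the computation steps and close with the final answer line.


E = 37/9, F = 0, G = 25 at the point
E_p = 0, E_q = 0, F_p = 0, F_q = 0, G_p = -10/3, G_q = 0
EG - F^2 = 925/9;  g^inv = (9/925) * [[25, 0], [0, 37/9]]
first-kind symbols [ij,l] = (1/2)(d_i g_jl + d_j g_il - d_l g_ij): [pp,p] = E_p/2 = 0, [pp,q] = F_p - E_q/2 = 0, [pq,p] = E_q/2 = 0, [pq,q] = G_p/2 = -5/3, [qq,p] = F_q - G_p/2 = 5/3, [qq,q] = G_q/2 = 0
Gamma^p_ij = (G*[ij,p] - F*[ij,q])/(EG - F^2), Gamma^q_ij = (E*[ij,q] - F*[ij,p])/(EG - F^2)
Gamma_ppp = 0, Gamma_ppq = 0, Gamma_pqq = 15/37, Gamma_qpp = 0, Gamma_qpq = -1/15, Gamma_qqq = 0
d^2p/dtau^2 = -(Gamma_ppp*(2)^2 + 2*Gamma_ppq*(2)*(-1/4) + Gamma_pqq*(-1/4)^2) = -15/592
d^2q/dtau^2 = -(Gamma_qpp*(2)^2 + 2*Gamma_qpq*(2)*(-1/4) + Gamma_qqq*(-1/4)^2) = -1/15

Answer: Gamma_ppp = 0, Gamma_ppq = 0, Gamma_pqq = 15/37, Gamma_qpp = 0, Gamma_qpq = -1/15, Gamma_qqq = 0; accelerations (d^2p/dtau^2, d^2q/dtau^2) = (-15/592, -1/15)
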